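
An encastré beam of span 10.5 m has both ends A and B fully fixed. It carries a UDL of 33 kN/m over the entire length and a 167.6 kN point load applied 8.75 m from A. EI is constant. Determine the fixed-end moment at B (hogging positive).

Release both end moments; the primary structure is a simply-supported span AB with redundants M_A and M_B.
On the primary (simply-supported) span, the end slopes from the loading are:
  at A: UDL 33: wL³/(24EI) = 1592/EI
  at B: UDL 33: wL³/(24EI) = 1592/EI
  at A: point load 167.6 at a = 8.75: Pab(L + b)/(6LEI) = 499/EI
  at B: point load 167.6 at a = 8.75: Pab(L + a)/(6LEI) = 784.2/EI
  θ_A0 = 2091/EI,  θ_B0 = 2376/EI
Flexibility coefficients: a unit moment at one end gives L/(3EI) there and L/(6EI) at the far end, so f₁₁ = f₂₂ = 3.5/EI and f₁₂ = f₂₁ = 1.75/EI.
Compatibility — zero rotation at each built-in end:
  3.5 M_A + 1.75 M_B = 2091
  1.75 M_A + 3.5 M_B = 2376
Solving the pair gives M_A = 343.9 kN·m and M_B = 506.9 kN·m (hogging).

M_B = 506.9 kN·m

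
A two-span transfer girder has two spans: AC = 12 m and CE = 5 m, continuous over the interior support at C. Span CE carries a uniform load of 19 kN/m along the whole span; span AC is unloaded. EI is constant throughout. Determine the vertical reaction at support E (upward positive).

R_E = 44.01 kN

Take M_C as the redundant. Released structure: two simple spans AC and CE with a hinge at C.
End slopes at the hinge C, treating each span as simply supported:
  span CE: UDL 19: wL³/(24EI) = 98.96/EI
  relative rotation θ_0 = (0 + 98.96)/EI = 98.96/EI
A unit hogging moment at C produces rotation L₁/(3EI) + L₂/(3EI) = 5.667/EI.
Slope continuity at C: θ_0 = M_C·5.667/EI, so M_C = 98.96/5.667 = 17.46 kN·m (hogging).
Span CE, ΣM about E: R_C^{CE}·5 = 237.5 + 17.46, so R_C^{CE} = 50.99 kN and R_E = 95 − 50.99 = 44.01 kN.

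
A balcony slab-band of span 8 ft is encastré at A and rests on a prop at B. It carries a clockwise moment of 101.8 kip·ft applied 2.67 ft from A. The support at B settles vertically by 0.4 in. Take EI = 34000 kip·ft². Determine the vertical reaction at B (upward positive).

Remove the prop at B; the released (primary) structure is a cantilever built in at A.
Primary-structure tip deflection at B by superposition:
  clockwise couple 101.8 at a = 2.67: M₀a(2L − a)/(2EI) = 1812/EI
Flexibility coefficient — unit upward force at B: δ_{BB} = L³/(3EI) = 170.7/EI.
With EI = 34000 kip·ft²: δ_0 = 0.053282 ft and δ_{BB} = 0.00502 ft/kip.
Compatibility — the beam at B must follow the support down by 0.03333 ft: δ_0 − R_B·δ_{BB} = 0.03333, so R_B = (0.053282 − 0.03333)/0.00502 = 3.974 kip.

R_B = 3.974 kip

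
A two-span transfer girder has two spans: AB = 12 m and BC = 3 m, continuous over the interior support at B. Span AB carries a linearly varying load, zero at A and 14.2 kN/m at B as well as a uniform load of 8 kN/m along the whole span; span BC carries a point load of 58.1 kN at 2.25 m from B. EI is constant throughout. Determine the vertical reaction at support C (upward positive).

Take M_B as the redundant. Released structure: two simple spans AB and BC with a hinge at B.
End slopes at the hinge B, treating each span as simply supported:
  span AB: triangular load, peak 14.2: w₀L³/(45EI) = 545.3/EI
  span AB: UDL 8: wL³/(24EI) = 576/EI
  span BC: point load 58.1 at a = 2.25: Pab(L + b)/(6LEI) = 20.43/EI
  relative rotation θ_0 = (1121 + 20.43)/EI = 1142/EI
A unit hogging moment at B produces rotation L₁/(3EI) + L₂/(3EI) = 5/EI.
Slope continuity at B: θ_0 = M_B·5/EI, so M_B = 1142/5 = 228.3 kN·m (hogging).
Span BC, ΣM about C: R_B^{BC}·3 = 43.58 + 228.3, so R_B^{BC} = 90.64 kN and R_C = 58.1 − 90.64 = -32.54 kN.

R_C = -32.54 kN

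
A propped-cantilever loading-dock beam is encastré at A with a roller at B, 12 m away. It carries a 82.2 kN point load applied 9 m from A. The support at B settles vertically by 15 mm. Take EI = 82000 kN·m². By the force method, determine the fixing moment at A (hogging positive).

Take the reaction at B as the redundant and release it; the primary structure is a cantilever fixed at A.
Deflection at B on the released cantilever, summing each load's contribution:
  point load 82.2 at a = 9: Pa²(3L − a)/(6EI) = 29962/EI
Tip deflection under a unit load at B: L³/(3EI) = 576/EI.
With EI = 82000 kN·m²: δ_0 = 0.36539 m and δ_{BB} = 0.007024 m/kN.
Compatibility — the beam at B must follow the support down by 0.015 m: δ_0 − R_B·δ_{BB} = 0.015, so R_B = (0.36539 − 0.015)/0.007024 = 49.88 kN.
Moment equilibrium about A: M_A = Σ(load moments about A) − R_B·L = 739.8 − 49.88×12 = 141.2 kN·m.

M_A = 141.2 kN·m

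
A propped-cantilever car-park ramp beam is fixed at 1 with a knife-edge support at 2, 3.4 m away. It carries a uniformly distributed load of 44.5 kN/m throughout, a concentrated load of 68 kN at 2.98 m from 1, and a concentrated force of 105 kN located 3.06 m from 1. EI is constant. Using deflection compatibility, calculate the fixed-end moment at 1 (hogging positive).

M_1 = 96.04 kN·m

Take the reaction at 2 as the redundant and release it; the primary structure is a cantilever fixed at 1.
Free-end deflection of the primary structure under the applied loading (downward +):
  UDL 44.5: wL⁴/(8EI) = 743.3/EI
  point load 68 at a = 2.98: Pa²(3L − a)/(6EI) = 726.7/EI
  point load 105 at a = 3.06: Pa²(3L − a)/(6EI) = 1170/EI
  δ_0 = 2640/EI
Flexibility coefficient — unit upward force at 2: δ_{22} = L³/(3EI) = 13.1/EI.
Compatibility at 2: δ_0 − R_2·δ_{22} = 0, so R_2 = 2640/13.1 = 201.5 kN.
Moment equilibrium about 1: M_1 = Σ(load moments about 1) − R_2·L = 781.1 − 201.5×3.4 = 96.04 kN·m.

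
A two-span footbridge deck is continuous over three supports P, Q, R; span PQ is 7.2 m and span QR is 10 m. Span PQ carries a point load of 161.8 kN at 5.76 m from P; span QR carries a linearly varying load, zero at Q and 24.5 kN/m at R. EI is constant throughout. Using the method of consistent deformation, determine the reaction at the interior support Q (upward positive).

R_Q = 206.9 kN

Insert a hinge at Q; M_Q is the redundant, and each span becomes simply supported.
Discontinuity in slope at Q on the released structure — sum the simple-span end rotations:
  span PQ: point load 161.8 at a = 5.76: Pab(L + a)/(6LEI) = 402.6/EI
  span QR: triangular load, peak 24.5: 7w₀L³/(360EI) = 476.4/EI
  relative rotation θ_0 = (402.6 + 476.4)/EI = 879/EI
A unit hogging moment at Q produces rotation L₁/(3EI) + L₂/(3EI) = 5.733/EI.
Slope continuity at Q: θ_0 = M_Q·5.733/EI, so M_Q = 879/5.733 = 153.3 kN·m (hogging).
Span PQ, ΣM about P with M_Q applied at Q: R_Q^{PQ}·7.2 = 932 + 153.3, so R_Q^{PQ} = 150.7 kN and R_P = 161.8 − 150.7 = 11.07 kN.
Span QR, ΣM about R: R_Q^{QR}·10 = 408.3 + 153.3, so R_Q^{QR} = 56.16 kN and R_R = 122.5 − 56.16 = 66.34 kN.
R_Q = 150.7 + 56.16 = 206.9 kN.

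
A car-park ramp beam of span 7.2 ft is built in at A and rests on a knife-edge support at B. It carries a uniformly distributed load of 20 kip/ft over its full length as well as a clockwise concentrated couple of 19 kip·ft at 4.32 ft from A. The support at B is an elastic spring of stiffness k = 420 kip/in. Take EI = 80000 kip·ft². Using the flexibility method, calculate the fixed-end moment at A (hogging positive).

Choose R_B as the redundant. The primary structure is the cantilever fixed at A.
Downward deflection at the released point B due to the loads:
  UDL 20: wL⁴/(8EI) = 6718/EI
  clockwise couple 19 at a = 4.32: M₀a(2L − a)/(2EI) = 413.7/EI
  δ_0 = 7132/EI
Flexibility coefficient — unit upward force at B: δ_{BB} = L³/(3EI) = 124.4/EI.
With EI = 80000 kip·ft²: δ_0 = 0.089152 ft and δ_{BB} = 0.001555 ft/kip.
Compatibility — the spring shortens by R_B/k under the reaction it provides: δ_0 − R_B·δ_{BB} = R_B/k. With 1/k = 1/(420×12) ft/kip = 0.000198 ft/kip, R_B = δ_0 / (δ_{BB} + 1/k) = 0.089152 / (0.001555 + 0.000198) = 50.84 kip.
Moment equilibrium about A: M_A = Σ(load moments about A) − R_B·L = 537.4 − 50.84×7.2 = 171.4 kip·ft.

M_A = 171.4 kip·ft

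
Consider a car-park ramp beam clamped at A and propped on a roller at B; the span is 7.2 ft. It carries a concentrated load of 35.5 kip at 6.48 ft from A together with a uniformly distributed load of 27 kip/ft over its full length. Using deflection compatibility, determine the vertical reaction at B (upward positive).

R_B = 103.1 kip

Choose R_B as the redundant. The primary structure is the cantilever fixed at A.
Deflection at B on the released cantilever, summing each load's contribution:
  point load 35.5 at a = 6.48: Pa²(3L − a)/(6EI) = 3756/EI
  UDL 27: wL⁴/(8EI) = 9070/EI
  δ_0 = 12826/EI
Tip deflection under a unit load at B: L³/(3EI) = 124.4/EI.
Compatibility at B: δ_0 − R_B·δ_{BB} = 0, so R_B = 12826/124.4 = 103.1 kip.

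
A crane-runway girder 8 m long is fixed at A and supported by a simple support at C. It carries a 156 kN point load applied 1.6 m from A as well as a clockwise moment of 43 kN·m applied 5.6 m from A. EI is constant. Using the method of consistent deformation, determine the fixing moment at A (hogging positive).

Take the reaction at C as the redundant and release it; the primary structure is a cantilever fixed at A.
Free-end deflection of the primary structure under the applied loading (downward +):
  point load 156 at a = 1.6: Pa²(3L − a)/(6EI) = 1491/EI
  clockwise couple 43 at a = 5.6: M₀a(2L − a)/(2EI) = 1252/EI
  δ_0 = 2743/EI
Tip deflection under a unit load at C: L³/(3EI) = 170.7/EI.
Compatibility at C: δ_0 − R_C·δ_{CC} = 0, so R_C = 2743/170.7 = 16.07 kN.
Moment equilibrium about A: M_A = Σ(load moments about A) − R_C·L = 292.6 − 16.07×8 = 164 kN·m.

M_A = 164 kN·m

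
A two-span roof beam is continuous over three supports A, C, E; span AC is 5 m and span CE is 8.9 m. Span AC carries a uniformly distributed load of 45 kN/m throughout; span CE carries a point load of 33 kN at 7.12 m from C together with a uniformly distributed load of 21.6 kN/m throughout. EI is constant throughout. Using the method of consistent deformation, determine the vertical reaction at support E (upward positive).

Take M_C as the redundant. Released structure: two simple spans AC and CE with a hinge at C.
End slopes at the hinge C, treating each span as simply supported:
  span AC: UDL 45: wL³/(24EI) = 234.4/EI
  span CE: point load 33 at a = 7.12: Pab(L + b)/(6LEI) = 83.65/EI
  span CE: UDL 21.6: wL³/(24EI) = 634.5/EI
  relative rotation θ_0 = (234.4 + 718.1)/EI = 952.5/EI
A unit hogging moment at C produces rotation L₁/(3EI) + L₂/(3EI) = 4.633/EI.
Slope continuity at C: θ_0 = M_C·4.633/EI, so M_C = 952.5/4.633 = 205.6 kN·m (hogging).
Span CE, ΣM about E: R_C^{CE}·8.9 = 914.2 + 205.6, so R_C^{CE} = 125.8 kN and R_E = 225.2 − 125.8 = 99.42 kN.

R_E = 99.42 kN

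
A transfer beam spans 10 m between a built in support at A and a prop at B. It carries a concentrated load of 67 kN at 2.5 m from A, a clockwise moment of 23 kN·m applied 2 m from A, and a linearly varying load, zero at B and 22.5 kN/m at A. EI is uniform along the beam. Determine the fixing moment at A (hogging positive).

Remove the prop at B; the released (primary) structure is a cantilever built in at A.
Downward deflection at the released point B due to the loads:
  point load 67 at a = 2.5: Pa²(3L − a)/(6EI) = 1919/EI
  clockwise couple 23 at a = 2: M₀a(2L − a)/(2EI) = 414/EI
  triangular load, peak 22.5 at the fixed end: w₀L⁴/(30EI) = 7500/EI
  δ_0 = 9833/EI
Tip deflection under a unit load at B: L³/(3EI) = 333.3/EI.
The prop prevents deflection at B: R_B = δ_0/δ_{BB} = 9833/333.3 = 29.5 kN.
Moment equilibrium about A: M_A = Σ(load moments about A) − R_B·L = 565.5 − 29.5×10 = 270.5 kN·m.

M_A = 270.5 kN·m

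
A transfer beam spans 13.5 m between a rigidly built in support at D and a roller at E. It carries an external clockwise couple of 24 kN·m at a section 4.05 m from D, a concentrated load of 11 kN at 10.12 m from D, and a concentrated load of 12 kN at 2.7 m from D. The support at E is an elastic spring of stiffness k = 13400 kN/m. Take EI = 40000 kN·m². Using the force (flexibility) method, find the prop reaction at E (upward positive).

Take the reaction at E as the redundant and release it; the primary structure is a cantilever fixed at D.
Deflection at E on the released cantilever, summing each load's contribution:
  clockwise couple 24 at a = 4.05: M₀a(2L − a)/(2EI) = 1115/EI
  point load 11 at a = 10.12: Pa²(3L − a)/(6EI) = 5704/EI
  point load 12 at a = 2.7: Pa²(3L − a)/(6EI) = 551.1/EI
  δ_0 = 7371/EI
Flexibility coefficient — unit upward force at E: δ_{EE} = L³/(3EI) = 820.1/EI.
With EI = 40000 kN·m²: δ_0 = 0.18427 m and δ_{EE} = 0.020503 m/kN.
Compatibility — the spring shortens by R_E/k under the reaction it provides: δ_0 − R_E·δ_{EE} = R_E/k. With 1/k = 0.000075 m/kN, R_E = δ_0 / (δ_{EE} + 1/k) = 0.18427 / (0.020503 + 0.000075) = 8.955 kN.

R_E = 8.955 kN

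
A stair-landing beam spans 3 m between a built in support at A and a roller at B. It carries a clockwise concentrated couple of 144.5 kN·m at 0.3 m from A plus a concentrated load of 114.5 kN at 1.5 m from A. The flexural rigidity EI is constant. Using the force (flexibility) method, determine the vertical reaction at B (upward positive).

R_B = 49.51 kN

Remove the prop at B; the released (primary) structure is a cantilever built in at A.
Primary-structure tip deflection at B by superposition:
  clockwise couple 144.5 at a = 0.3: M₀a(2L − a)/(2EI) = 123.5/EI
  point load 114.5 at a = 1.5: Pa²(3L − a)/(6EI) = 322/EI
  δ_0 = 445.6/EI
Tip deflection under a unit load at B: L³/(3EI) = 9/EI.
Compatibility at B: δ_0 − R_B·δ_{BB} = 0, so R_B = 445.6/9 = 49.51 kN.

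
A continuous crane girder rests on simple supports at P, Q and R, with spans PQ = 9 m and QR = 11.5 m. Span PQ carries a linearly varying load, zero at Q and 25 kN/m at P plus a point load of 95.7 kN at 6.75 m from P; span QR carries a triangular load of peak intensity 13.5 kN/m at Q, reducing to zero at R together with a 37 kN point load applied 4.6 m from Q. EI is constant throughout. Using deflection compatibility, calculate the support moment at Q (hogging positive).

M_Q = 226.5 kN·m

Release continuity at Q by inserting a hinge; the redundant is the internal moment M_Q. The primary structure is two simply-supported spans PQ and QR.
Discontinuity in slope at Q on the released structure — sum the simple-span end rotations:
  span PQ: triangular load, peak 25: 7w₀L³/(360EI) = 354.4/EI
  span PQ: point load 95.7 at a = 6.75: Pab(L + a)/(6LEI) = 423.9/EI
  span QR: triangular load, peak 13.5: w₀L³/(45EI) = 456.3/EI
  span QR: point load 37 at a = 4.6: Pab(L + b)/(6LEI) = 313.2/EI
  relative rotation θ_0 = (778.3 + 769.4)/EI = 1548/EI
A unit hogging moment at Q produces rotation L₁/(3EI) + L₂/(3EI) = 6.833/EI.
Slope continuity at Q: θ_0 = M_Q·6.833/EI, so M_Q = 1548/6.833 = 226.5 kN·m (hogging).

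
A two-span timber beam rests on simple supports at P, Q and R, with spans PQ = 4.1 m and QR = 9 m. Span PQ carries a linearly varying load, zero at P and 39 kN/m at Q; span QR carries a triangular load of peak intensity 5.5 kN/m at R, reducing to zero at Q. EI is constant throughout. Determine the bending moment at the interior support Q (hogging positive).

Take M_Q as the redundant. Released structure: two simple spans PQ and QR with a hinge at Q.
Rotations at Q on the released spans (each span's end-slope, ×1/EI):
  span PQ: triangular load, peak 39: w₀L³/(45EI) = 59.73/EI
  span QR: triangular load, peak 5.5: 7w₀L³/(360EI) = 77.96/EI
  relative rotation θ_0 = (59.73 + 77.96)/EI = 137.7/EI
A unit hogging moment at Q produces rotation L₁/(3EI) + L₂/(3EI) = 4.367/EI.
Slope continuity at Q: θ_0 = M_Q·4.367/EI, so M_Q = 137.7/4.367 = 31.53 kN·m (hogging).

M_Q = 31.53 kN·m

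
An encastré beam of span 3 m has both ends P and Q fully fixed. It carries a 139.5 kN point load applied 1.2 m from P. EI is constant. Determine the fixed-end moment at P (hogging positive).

M_P = 60.26 kN·m

Take the two fixed-end moments M_P, M_Q as redundants; the released structure is the simple span PQ.
End rotations of the released simple span under the applied load (×1/EI):
  at P: point load 139.5 at a = 1.2: Pab(L + b)/(6LEI) = 80.35/EI
  at Q: point load 139.5 at a = 1.2: Pab(L + a)/(6LEI) = 70.31/EI
  θ_P0 = 80.35/EI,  θ_Q0 = 70.31/EI
Flexibility coefficients: a unit moment at one end gives L/(3EI) there and L/(6EI) at the far end, so f₁₁ = f₂₂ = 1/EI and f₁₂ = f₂₁ = 0.5/EI.
Compatibility — zero rotation at each built-in end:
  1 M_P + 0.5 M_Q = 80.35
  0.5 M_P + 1 M_Q = 70.31
Solving the pair gives M_P = 60.26 kN·m and M_Q = 40.18 kN·m (hogging).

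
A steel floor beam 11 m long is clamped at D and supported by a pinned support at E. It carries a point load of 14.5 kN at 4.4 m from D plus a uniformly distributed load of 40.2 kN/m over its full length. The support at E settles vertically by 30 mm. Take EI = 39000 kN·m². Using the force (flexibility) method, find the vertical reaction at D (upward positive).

R_D = 290.5 kN

Take the reaction at E as the redundant and release it; the primary structure is a cantilever fixed at D.
Deflection at E on the released cantilever, summing each load's contribution:
  point load 14.5 at a = 4.4: Pa²(3L − a)/(6EI) = 1338/EI
  UDL 40.2: wL⁴/(8EI) = 73571/EI
  δ_0 = 74909/EI
Tip deflection under a unit load at E: L³/(3EI) = 443.7/EI.
With EI = 39000 kN·m²: δ_0 = 1.9207 m and δ_{EE} = 0.011376 m/kN.
Compatibility — the beam at E must follow the support down by 0.03 m: δ_0 − R_E·δ_{EE} = 0.03, so R_E = (1.9207 − 0.03)/0.011376 = 166.2 kN.
Vertical equilibrium: R_D = ΣP − R_E = 456.7 − 166.2 = 290.5 kN.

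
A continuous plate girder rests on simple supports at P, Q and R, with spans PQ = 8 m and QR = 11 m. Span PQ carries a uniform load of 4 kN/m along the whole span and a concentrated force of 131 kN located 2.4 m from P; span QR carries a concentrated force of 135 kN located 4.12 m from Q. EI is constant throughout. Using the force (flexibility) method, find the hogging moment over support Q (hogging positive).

M_Q = 237.4 kN·m

Release continuity at Q by inserting a hinge; the redundant is the internal moment M_Q. The primary structure is two simply-supported spans PQ and QR.
Discontinuity in slope at Q on the released structure — sum the simple-span end rotations:
  span PQ: UDL 4: wL³/(24EI) = 85.33/EI
  span PQ: point load 131 at a = 2.4: Pab(L + a)/(6LEI) = 381.5/EI
  span QR: point load 135 at a = 4.12: Pab(L + b)/(6LEI) = 1037/EI
  relative rotation θ_0 = (466.8 + 1037)/EI = 1503/EI
A unit hogging moment at Q produces rotation L₁/(3EI) + L₂/(3EI) = 6.333/EI.
Compatibility: M_Q·(L₁+L₂)/(3EI) = θ_0, giving M_Q = 237.4 kN·m (hogging).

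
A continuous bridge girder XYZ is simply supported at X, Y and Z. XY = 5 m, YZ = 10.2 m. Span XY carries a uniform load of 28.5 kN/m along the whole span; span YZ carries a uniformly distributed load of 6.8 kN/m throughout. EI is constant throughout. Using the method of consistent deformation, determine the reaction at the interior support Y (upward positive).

Release continuity at Y by inserting a hinge; the redundant is the internal moment M_Y. The primary structure is two simply-supported spans XY and YZ.
Discontinuity in slope at Y on the released structure — sum the simple-span end rotations:
  span XY: UDL 28.5: wL³/(24EI) = 148.4/EI
  span YZ: UDL 6.8: wL³/(24EI) = 300.7/EI
  relative rotation θ_0 = (148.4 + 300.7)/EI = 449.1/EI
A unit hogging moment at Y produces rotation L₁/(3EI) + L₂/(3EI) = 5.067/EI.
Compatibility: M_Y·(L₁+L₂)/(3EI) = θ_0, giving M_Y = 88.64 kN·m (hogging).
Span XY, ΣM about X with M_Y applied at Y: R_Y^{XY}·5 = 356.2 + 88.64, so R_Y^{XY} = 88.98 kN and R_X = 142.5 − 88.98 = 53.52 kN.
Span YZ, ΣM about Z: R_Y^{YZ}·10.2 = 353.7 + 88.64, so R_Y^{YZ} = 43.37 kN and R_Z = 69.36 − 43.37 = 25.99 kN.
R_Y = 88.98 + 43.37 = 132.3 kN.

R_Y = 132.3 kN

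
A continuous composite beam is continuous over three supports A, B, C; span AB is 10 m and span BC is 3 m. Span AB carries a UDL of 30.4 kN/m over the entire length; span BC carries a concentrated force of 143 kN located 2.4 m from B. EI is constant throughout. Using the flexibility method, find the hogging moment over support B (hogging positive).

Take M_B as the redundant. Released structure: two simple spans AB and BC with a hinge at B.
End slopes at the hinge B, treating each span as simply supported:
  span AB: UDL 30.4: wL³/(24EI) = 1267/EI
  span BC: point load 143 at a = 2.4: Pab(L + b)/(6LEI) = 41.18/EI
  relative rotation θ_0 = (1267 + 41.18)/EI = 1308/EI
A unit hogging moment at B produces rotation L₁/(3EI) + L₂/(3EI) = 4.333/EI.
Slope continuity at B: θ_0 = M_B·4.333/EI, so M_B = 1308/4.333 = 301.8 kN·m (hogging).

M_B = 301.8 kN·m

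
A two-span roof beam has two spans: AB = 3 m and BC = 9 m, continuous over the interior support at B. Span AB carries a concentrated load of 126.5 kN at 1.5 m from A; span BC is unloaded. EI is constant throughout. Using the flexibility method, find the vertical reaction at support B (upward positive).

R_B = 71.16 kN

Take M_B as the redundant. Released structure: two simple spans AB and BC with a hinge at B.
End slopes at the hinge B, treating each span as simply supported:
  span AB: point load 126.5 at a = 1.5: Pab(L + a)/(6LEI) = 71.16/EI
  relative rotation θ_0 = (71.16 + 0)/EI = 71.16/EI
A unit hogging moment at B produces rotation L₁/(3EI) + L₂/(3EI) = 4/EI.
Compatibility: M_B·(L₁+L₂)/(3EI) = θ_0, giving M_B = 17.79 kN·m (hogging).
Span AB, ΣM about A with M_B applied at B: R_B^{AB}·3 = 189.8 + 17.79, so R_B^{AB} = 69.18 kN and R_A = 126.5 − 69.18 = 57.32 kN.
Span BC, ΣM about C: R_B^{BC}·9 = 0 + 17.79, so R_B^{BC} = 1.977 kN and R_C = 0 − 1.977 = -1.977 kN.
R_B = 69.18 + 1.977 = 71.16 kN.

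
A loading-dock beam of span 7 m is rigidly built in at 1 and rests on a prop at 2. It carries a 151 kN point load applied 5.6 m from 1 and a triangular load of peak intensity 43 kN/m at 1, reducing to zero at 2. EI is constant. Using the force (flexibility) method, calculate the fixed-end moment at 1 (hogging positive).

M_1 = 241.9 kN·m

Take the reaction at 2 as the redundant and release it; the primary structure is a cantilever fixed at 1.
Free-end deflection of the primary structure under the applied loading (downward +):
  point load 151 at a = 5.6: Pa²(3L − a)/(6EI) = 12154/EI
  triangular load, peak 43 at the fixed end: w₀L⁴/(30EI) = 3441/EI
  δ_0 = 15596/EI
Tip deflection under a unit load at 2: L³/(3EI) = 114.3/EI.
The prop prevents deflection at 2: R_2 = δ_0/δ_{22} = 15596/114.3 = 136.4 kN.
Moment equilibrium about 1: M_1 = Σ(load moments about 1) − R_2·L = 1197 − 136.4×7 = 241.9 kN·m.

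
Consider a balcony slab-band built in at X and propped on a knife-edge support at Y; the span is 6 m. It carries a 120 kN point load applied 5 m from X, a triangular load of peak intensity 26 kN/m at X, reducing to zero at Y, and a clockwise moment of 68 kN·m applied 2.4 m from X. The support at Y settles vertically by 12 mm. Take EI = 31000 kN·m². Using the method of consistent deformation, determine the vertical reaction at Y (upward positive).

R_Y = 111.6 kN

Remove the prop at Y; the released (primary) structure is a cantilever built in at X.
Free-end deflection of the primary structure under the applied loading (downward +):
  point load 120 at a = 5: Pa²(3L − a)/(6EI) = 6500/EI
  triangular load, peak 26 at the fixed end: w₀L⁴/(30EI) = 1123/EI
  clockwise couple 68 at a = 2.4: M₀a(2L − a)/(2EI) = 783.4/EI
  δ_0 = 8407/EI
Flexibility coefficient — unit upward force at Y: δ_{YY} = L³/(3EI) = 72/EI.
With EI = 31000 kN·m²: δ_0 = 0.27118 m and δ_{YY} = 0.002323 m/kN.
Compatibility — the beam at Y must follow the support down by 0.012 m: δ_0 − R_Y·δ_{YY} = 0.012, so R_Y = (0.27118 − 0.012)/0.002323 = 111.6 kN.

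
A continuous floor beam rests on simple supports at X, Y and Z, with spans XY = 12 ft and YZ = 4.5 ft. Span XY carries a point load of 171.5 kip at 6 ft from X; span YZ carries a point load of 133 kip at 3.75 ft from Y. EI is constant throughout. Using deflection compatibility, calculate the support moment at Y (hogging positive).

M_Y = 293.9 kip·ft

Insert a hinge at Y; M_Y is the redundant, and each span becomes simply supported.
End slopes at the hinge Y, treating each span as simply supported:
  span XY: point load 171.5 at a = 6: Pab(L + a)/(6LEI) = 1544/EI
  span YZ: point load 133 at a = 3.75: Pab(L + b)/(6LEI) = 72.73/EI
  relative rotation θ_0 = (1544 + 72.73)/EI = 1616/EI
A unit hogging moment at Y produces rotation L₁/(3EI) + L₂/(3EI) = 5.5/EI.
Slope continuity at Y: θ_0 = M_Y·5.5/EI, so M_Y = 1616/5.5 = 293.9 kip·ft (hogging).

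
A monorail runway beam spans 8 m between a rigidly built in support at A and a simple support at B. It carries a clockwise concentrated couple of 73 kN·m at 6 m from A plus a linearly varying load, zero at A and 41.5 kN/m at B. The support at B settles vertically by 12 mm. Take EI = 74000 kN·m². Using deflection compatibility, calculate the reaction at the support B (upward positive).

Release the roller at B. Primary structure: cantilever fixed at A.
Primary-structure tip deflection at B by superposition:
  clockwise couple 73 at a = 6: M₀a(2L − a)/(2EI) = 2190/EI
  triangular load, peak 41.5 at the free end: 11w₀L⁴/(120EI) = 15582/EI
  δ_0 = 17772/EI
Tip deflection under a unit load at B: L³/(3EI) = 170.7/EI.
With EI = 74000 kN·m²: δ_0 = 0.24016 m and δ_{BB} = 0.002306 m/kN.
Compatibility — the beam at B must follow the support down by 0.012 m: δ_0 − R_B·δ_{BB} = 0.012, so R_B = (0.24016 − 0.012)/0.002306 = 98.93 kN.

R_B = 98.93 kN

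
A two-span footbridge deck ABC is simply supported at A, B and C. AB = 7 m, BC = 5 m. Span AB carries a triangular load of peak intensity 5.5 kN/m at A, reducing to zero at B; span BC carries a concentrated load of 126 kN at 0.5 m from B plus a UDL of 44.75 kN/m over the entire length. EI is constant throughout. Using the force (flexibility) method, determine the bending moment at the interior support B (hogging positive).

Insert a hinge at B; M_B is the redundant, and each span becomes simply supported.
Discontinuity in slope at B on the released structure — sum the simple-span end rotations:
  span AB: triangular load, peak 5.5: 7w₀L³/(360EI) = 36.68/EI
  span BC: point load 126 at a = 0.5: Pab(L + b)/(6LEI) = 89.78/EI
  span BC: UDL 44.75: wL³/(24EI) = 233.1/EI
  relative rotation θ_0 = (36.68 + 322.8)/EI = 359.5/EI
A unit hogging moment at B produces rotation L₁/(3EI) + L₂/(3EI) = 4/EI.
Compatibility: M_B·(L₁+L₂)/(3EI) = θ_0, giving M_B = 89.88 kN·m (hogging).

M_B = 89.88 kN·m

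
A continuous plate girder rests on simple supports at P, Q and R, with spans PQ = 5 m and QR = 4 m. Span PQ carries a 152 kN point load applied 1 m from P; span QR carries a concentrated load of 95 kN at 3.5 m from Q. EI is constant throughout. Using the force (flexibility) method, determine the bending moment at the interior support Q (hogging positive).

M_Q = 50.92 kN·m

Insert a hinge at Q; M_Q is the redundant, and each span becomes simply supported.
Rotations at Q on the released spans (each span's end-slope, ×1/EI):
  span PQ: point load 152 at a = 1: Pab(L + a)/(6LEI) = 121.6/EI
  span QR: point load 95 at a = 3.5: Pab(L + b)/(6LEI) = 31.17/EI
  relative rotation θ_0 = (121.6 + 31.17)/EI = 152.8/EI
A unit hogging moment at Q produces rotation L₁/(3EI) + L₂/(3EI) = 3/EI.
Compatibility: M_Q·(L₁+L₂)/(3EI) = θ_0, giving M_Q = 50.92 kN·m (hogging).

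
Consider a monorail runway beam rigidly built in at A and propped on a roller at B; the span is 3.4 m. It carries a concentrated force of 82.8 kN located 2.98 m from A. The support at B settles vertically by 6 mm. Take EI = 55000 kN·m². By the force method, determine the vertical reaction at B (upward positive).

Take the reaction at B as the redundant and release it; the primary structure is a cantilever fixed at A.
Primary-structure tip deflection at B by superposition:
  point load 82.8 at a = 2.98: Pa²(3L − a)/(6EI) = 884.8/EI
Flexibility coefficient — unit upward force at B: δ_{BB} = L³/(3EI) = 13.1/EI.
With EI = 55000 kN·m²: δ_0 = 0.016087 m and δ_{BB} = 0.000238 m/kN.
Compatibility — the beam at B must follow the support down by 0.006 m: δ_0 − R_B·δ_{BB} = 0.006, so R_B = (0.016087 − 0.006)/0.000238 = 42.35 kN.

R_B = 42.35 kN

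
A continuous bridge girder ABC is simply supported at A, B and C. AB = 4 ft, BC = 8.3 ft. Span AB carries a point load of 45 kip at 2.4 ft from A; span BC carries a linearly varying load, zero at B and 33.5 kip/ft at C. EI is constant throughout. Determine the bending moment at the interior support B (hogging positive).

M_B = 102.1 kip·ft

Release continuity at B by inserting a hinge; the redundant is the internal moment M_B. The primary structure is two simply-supported spans AB and BC.
End slopes at the hinge B, treating each span as simply supported:
  span AB: point load 45 at a = 2.4: Pab(L + a)/(6LEI) = 46.08/EI
  span BC: triangular load, peak 33.5: 7w₀L³/(360EI) = 372.5/EI
  relative rotation θ_0 = (46.08 + 372.5)/EI = 418.5/EI
A unit hogging moment at B produces rotation L₁/(3EI) + L₂/(3EI) = 4.1/EI.
Compatibility: M_B·(L₁+L₂)/(3EI) = θ_0, giving M_B = 102.1 kip·ft (hogging).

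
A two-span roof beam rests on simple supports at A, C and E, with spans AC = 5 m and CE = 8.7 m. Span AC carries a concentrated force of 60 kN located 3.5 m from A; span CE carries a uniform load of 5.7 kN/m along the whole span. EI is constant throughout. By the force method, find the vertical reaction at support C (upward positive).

R_C = 83.74 kN

Take M_C as the redundant. Released structure: two simple spans AC and CE with a hinge at C.
Discontinuity in slope at C on the released structure — sum the simple-span end rotations:
  span AC: point load 60 at a = 3.5: Pab(L + a)/(6LEI) = 89.25/EI
  span CE: UDL 5.7: wL³/(24EI) = 156.4/EI
  relative rotation θ_0 = (89.25 + 156.4)/EI = 245.6/EI
A unit hogging moment at C produces rotation L₁/(3EI) + L₂/(3EI) = 4.567/EI.
Compatibility: M_C·(L₁+L₂)/(3EI) = θ_0, giving M_C = 53.79 kN·m (hogging).
Span AC, ΣM about A with M_C applied at C: R_C^{AC}·5 = 210 + 53.79, so R_C^{AC} = 52.76 kN and R_A = 60 − 52.76 = 7.242 kN.
Span CE, ΣM about E: R_C^{CE}·8.7 = 215.7 + 53.79, so R_C^{CE} = 30.98 kN and R_E = 49.59 − 30.98 = 18.61 kN.
R_C = 52.76 + 30.98 = 83.74 kN.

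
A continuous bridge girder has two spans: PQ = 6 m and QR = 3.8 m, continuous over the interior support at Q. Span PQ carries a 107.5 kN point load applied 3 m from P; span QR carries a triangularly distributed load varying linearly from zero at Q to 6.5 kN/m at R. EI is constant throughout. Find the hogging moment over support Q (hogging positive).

M_Q = 76.17 kN·m

Take M_Q as the redundant. Released structure: two simple spans PQ and QR with a hinge at Q.
Rotations at Q on the released spans (each span's end-slope, ×1/EI):
  span PQ: point load 107.5 at a = 3: Pab(L + a)/(6LEI) = 241.9/EI
  span QR: triangular load, peak 6.5: 7w₀L³/(360EI) = 6.935/EI
  relative rotation θ_0 = (241.9 + 6.935)/EI = 248.8/EI
A unit hogging moment at Q produces rotation L₁/(3EI) + L₂/(3EI) = 3.267/EI.
Slope continuity at Q: θ_0 = M_Q·3.267/EI, so M_Q = 248.8/3.267 = 76.17 kN·m (hogging).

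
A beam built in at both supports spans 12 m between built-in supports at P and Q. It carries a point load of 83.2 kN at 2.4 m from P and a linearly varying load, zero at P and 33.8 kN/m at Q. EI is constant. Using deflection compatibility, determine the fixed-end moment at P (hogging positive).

M_P = 290 kN·m

Release both end moments; the primary structure is a simply-supported span PQ with redundants M_P and M_Q.
End rotations of the released simple span under the applied load (×1/EI):
  at P: point load 83.2 at a = 2.4: Pab(L + b)/(6LEI) = 575.1/EI
  at Q: point load 83.2 at a = 2.4: Pab(L + a)/(6LEI) = 383.4/EI
  at P: triangular load, peak 33.8: 7w₀L³/(360EI) = 1136/EI
  at Q: triangular load, peak 33.8: w₀L³/(45EI) = 1298/EI
  θ_P0 = 1711/EI,  θ_Q0 = 1681/EI
Flexibility coefficients: a unit moment at one end gives L/(3EI) there and L/(6EI) at the far end, so f₁₁ = f₂₂ = 4/EI and f₁₂ = f₂₁ = 2/EI.
Compatibility — zero rotation at each built-in end:
  4 M_P + 2 M_Q = 1711
  2 M_P + 4 M_Q = 1681
Solving the pair gives M_P = 290 kN·m and M_Q = 275.3 kN·m (hogging).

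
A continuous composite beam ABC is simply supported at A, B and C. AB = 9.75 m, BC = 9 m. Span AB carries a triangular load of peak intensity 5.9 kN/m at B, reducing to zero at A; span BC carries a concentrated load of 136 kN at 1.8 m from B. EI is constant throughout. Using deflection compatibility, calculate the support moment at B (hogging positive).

Take M_B as the redundant. Released structure: two simple spans AB and BC with a hinge at B.
End slopes at the hinge B, treating each span as simply supported:
  span AB: triangular load, peak 5.9: w₀L³/(45EI) = 121.5/EI
  span BC: point load 136 at a = 1.8: Pab(L + b)/(6LEI) = 528.8/EI
  relative rotation θ_0 = (121.5 + 528.8)/EI = 650.3/EI
A unit hogging moment at B produces rotation L₁/(3EI) + L₂/(3EI) = 6.25/EI.
Compatibility: M_B·(L₁+L₂)/(3EI) = θ_0, giving M_B = 104 kN·m (hogging).

M_B = 104 kN·m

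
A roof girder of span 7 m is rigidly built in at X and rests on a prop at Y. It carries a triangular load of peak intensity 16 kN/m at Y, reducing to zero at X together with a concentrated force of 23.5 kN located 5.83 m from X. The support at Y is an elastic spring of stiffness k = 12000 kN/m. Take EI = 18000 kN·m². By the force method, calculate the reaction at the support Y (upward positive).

R_Y = 47.84 kN

Take the reaction at Y as the redundant and release it; the primary structure is a cantilever fixed at X.
Primary-structure tip deflection at Y by superposition:
  triangular load, peak 16 at the free end: 11w₀L⁴/(120EI) = 3521/EI
  point load 23.5 at a = 5.83: Pa²(3L − a)/(6EI) = 2019/EI
  δ_0 = 5541/EI
Tip deflection under a unit load at Y: L³/(3EI) = 114.3/EI.
With EI = 18000 kN·m²: δ_0 = 0.30783 m and δ_{YY} = 0.006352 m/kN.
Compatibility — the spring shortens by R_Y/k under the reaction it provides: δ_0 − R_Y·δ_{YY} = R_Y/k. With 1/k = 0.000083 m/kN, R_Y = δ_0 / (δ_{YY} + 1/k) = 0.30783 / (0.006352 + 0.000083) = 47.84 kN.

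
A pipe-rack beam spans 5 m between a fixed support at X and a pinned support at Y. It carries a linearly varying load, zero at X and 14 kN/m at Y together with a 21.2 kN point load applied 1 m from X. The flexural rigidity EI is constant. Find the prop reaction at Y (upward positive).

R_Y = 20.44 kN

Take the reaction at Y as the redundant and release it; the primary structure is a cantilever fixed at X.
Deflection at Y on the released cantilever, summing each load's contribution:
  triangular load, peak 14 at the free end: 11w₀L⁴/(120EI) = 802.1/EI
  point load 21.2 at a = 1: Pa²(3L − a)/(6EI) = 49.47/EI
  δ_0 = 851.5/EI
Flexibility coefficient — unit upward force at Y: δ_{YY} = L³/(3EI) = 41.67/EI.
Compatibility at Y: δ_0 − R_Y·δ_{YY} = 0, so R_Y = 851.5/41.67 = 20.44 kN.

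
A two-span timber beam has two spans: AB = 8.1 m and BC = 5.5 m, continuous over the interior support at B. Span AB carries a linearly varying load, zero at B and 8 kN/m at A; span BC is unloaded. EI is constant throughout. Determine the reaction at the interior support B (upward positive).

Take M_B as the redundant. Released structure: two simple spans AB and BC with a hinge at B.
Discontinuity in slope at B on the released structure — sum the simple-span end rotations:
  span AB: triangular load, peak 8: 7w₀L³/(360EI) = 82.67/EI
  relative rotation θ_0 = (82.67 + 0)/EI = 82.67/EI
A unit hogging moment at B produces rotation L₁/(3EI) + L₂/(3EI) = 4.533/EI.
Compatibility: M_B·(L₁+L₂)/(3EI) = θ_0, giving M_B = 18.24 kN·m (hogging).
Span AB, ΣM about A with M_B applied at B: R_B^{AB}·8.1 = 87.48 + 18.24, so R_B^{AB} = 13.05 kN and R_A = 32.4 − 13.05 = 19.35 kN.
Span BC, ΣM about C: R_B^{BC}·5.5 = 0 + 18.24, so R_B^{BC} = 3.316 kN and R_C = 0 − 3.316 = -3.316 kN.
R_B = 13.05 + 3.316 = 16.37 kN.

R_B = 16.37 kN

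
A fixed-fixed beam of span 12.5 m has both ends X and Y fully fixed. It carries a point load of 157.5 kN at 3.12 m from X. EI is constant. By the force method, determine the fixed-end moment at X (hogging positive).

Take the two fixed-end moments M_X, M_Y as redundants; the released structure is the simple span XY.
Simple-span end rotations at X and Y under the given loads:
  at X: point load 157.5 at a = 3.12: Pab(L + b)/(6LEI) = 1345/EI
  at Y: point load 157.5 at a = 3.12: Pab(L + a)/(6LEI) = 960/EI
  θ_X0 = 1345/EI,  θ_Y0 = 960/EI
Flexibility coefficients: a unit moment at one end gives L/(3EI) there and L/(6EI) at the far end, so f₁₁ = f₂₂ = 4.167/EI and f₁₂ = f₂₁ = 2.083/EI.
Compatibility — zero rotation at each built-in end:
  4.167 M_X + 2.083 M_Y = 1345
  2.083 M_X + 4.167 M_Y = 960
Solving the pair gives M_X = 276.7 kN·m and M_Y = 92.04 kN·m (hogging).

M_X = 276.7 kN·m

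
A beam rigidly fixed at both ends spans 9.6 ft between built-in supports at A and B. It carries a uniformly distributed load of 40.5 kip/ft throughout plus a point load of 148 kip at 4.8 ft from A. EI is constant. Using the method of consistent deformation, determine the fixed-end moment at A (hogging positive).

Take the two fixed-end moments M_A, M_B as redundants; the released structure is the simple span AB.
Simple-span end rotations at A and B under the given loads:
  at A: UDL 40.5: wL³/(24EI) = 1493/EI
  at B: UDL 40.5: wL³/(24EI) = 1493/EI
  at A: point load 148 at a = 4.8: Pab(L + b)/(6LEI) = 852.5/EI
  at B: point load 148 at a = 4.8: Pab(L + a)/(6LEI) = 852.5/EI
  θ_A0 = 2345/EI,  θ_B0 = 2345/EI
Flexibility coefficients: a unit moment at one end gives L/(3EI) there and L/(6EI) at the far end, so f₁₁ = f₂₂ = 3.2/EI and f₁₂ = f₂₁ = 1.6/EI.
Compatibility — zero rotation at each built-in end:
  3.2 M_A + 1.6 M_B = 2345
  1.6 M_A + 3.2 M_B = 2345
Solving the pair gives M_A = 488.6 kip·ft and M_B = 488.6 kip·ft (hogging).

M_A = 488.6 kip·ft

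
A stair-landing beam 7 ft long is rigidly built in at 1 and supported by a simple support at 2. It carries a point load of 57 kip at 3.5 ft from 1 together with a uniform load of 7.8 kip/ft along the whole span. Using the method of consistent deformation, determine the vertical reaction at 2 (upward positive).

R_2 = 38.29 kip

Release the roller at 2. Primary structure: cantilever fixed at 1.
Primary-structure tip deflection at 2 by superposition:
  point load 57 at a = 3.5: Pa²(3L − a)/(6EI) = 2037/EI
  UDL 7.8: wL⁴/(8EI) = 2341/EI
  δ_0 = 4378/EI
Flexibility coefficient — unit upward force at 2: δ_{22} = L³/(3EI) = 114.3/EI.
The prop prevents deflection at 2: R_2 = δ_0/δ_{22} = 4378/114.3 = 38.29 kip.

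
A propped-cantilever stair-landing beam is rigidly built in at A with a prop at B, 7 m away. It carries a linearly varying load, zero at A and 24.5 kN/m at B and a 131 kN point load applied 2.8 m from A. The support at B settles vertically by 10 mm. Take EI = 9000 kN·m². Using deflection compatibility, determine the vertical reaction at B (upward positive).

R_B = 73.62 kN

Choose R_B as the redundant. The primary structure is the cantilever fixed at A.
Primary-structure tip deflection at B by superposition:
  triangular load, peak 24.5 at the free end: 11w₀L⁴/(120EI) = 5392/EI
  point load 131 at a = 2.8: Pa²(3L − a)/(6EI) = 3115/EI
  δ_0 = 8508/EI
Flexibility coefficient — unit upward force at B: δ_{BB} = L³/(3EI) = 114.3/EI.
With EI = 9000 kN·m²: δ_0 = 0.94529 m and δ_{BB} = 0.012704 m/kN.
Compatibility — the beam at B must follow the support down by 0.01 m: δ_0 − R_B·δ_{BB} = 0.01, so R_B = (0.94529 − 0.01)/0.012704 = 73.62 kN.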